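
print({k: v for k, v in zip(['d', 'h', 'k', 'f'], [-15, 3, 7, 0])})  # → {'d': -15, 'h': 3, 'k': 7, 'f': 0}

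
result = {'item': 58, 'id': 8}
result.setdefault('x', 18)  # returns 18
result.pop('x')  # 18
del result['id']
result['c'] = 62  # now {'item': 58, 'c': 62}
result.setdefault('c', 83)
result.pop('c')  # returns 62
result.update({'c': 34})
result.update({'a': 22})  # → {'item': 58, 'c': 34, 'a': 22}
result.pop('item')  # 58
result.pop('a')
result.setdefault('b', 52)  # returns 52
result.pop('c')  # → 34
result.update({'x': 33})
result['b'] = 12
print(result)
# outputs {'b': 12, 'x': 33}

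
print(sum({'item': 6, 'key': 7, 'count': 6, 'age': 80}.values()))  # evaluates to 99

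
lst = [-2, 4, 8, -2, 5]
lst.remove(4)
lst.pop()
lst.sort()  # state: [-2, -2, 8]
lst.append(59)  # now [-2, -2, 8, 59]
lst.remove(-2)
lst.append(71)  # [-2, 8, 59, 71]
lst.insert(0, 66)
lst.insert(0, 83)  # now [83, 66, -2, 8, 59, 71]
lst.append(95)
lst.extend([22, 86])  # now [83, 66, -2, 8, 59, 71, 95, 22, 86]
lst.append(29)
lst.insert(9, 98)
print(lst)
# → [83, 66, -2, 8, 59, 71, 95, 22, 86, 98, 29]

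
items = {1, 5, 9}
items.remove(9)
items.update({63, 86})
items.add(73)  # {1, 5, 63, 73, 86}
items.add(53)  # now {1, 5, 53, 63, 73, 86}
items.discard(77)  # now {1, 5, 53, 63, 73, 86}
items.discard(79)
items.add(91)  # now {1, 5, 53, 63, 73, 86, 91}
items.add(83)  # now {1, 5, 53, 63, 73, 83, 86, 91}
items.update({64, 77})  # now {1, 5, 53, 63, 64, 73, 77, 83, 86, 91}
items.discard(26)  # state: {1, 5, 53, 63, 64, 73, 77, 83, 86, 91}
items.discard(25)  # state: {1, 5, 53, 63, 64, 73, 77, 83, 86, 91}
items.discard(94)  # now {1, 5, 53, 63, 64, 73, 77, 83, 86, 91}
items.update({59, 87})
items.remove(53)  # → {1, 5, 59, 63, 64, 73, 77, 83, 86, 87, 91}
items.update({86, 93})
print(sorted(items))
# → [1, 5, 59, 63, 64, 73, 77, 83, 86, 87, 91, 93]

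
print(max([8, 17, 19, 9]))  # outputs 19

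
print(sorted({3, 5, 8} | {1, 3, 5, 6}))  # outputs [1, 3, 5, 6, 8]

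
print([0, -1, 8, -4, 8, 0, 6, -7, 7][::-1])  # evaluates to [7, -7, 6, 0, 8, -4, 8, -1, 0]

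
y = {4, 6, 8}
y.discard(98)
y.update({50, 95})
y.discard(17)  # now {4, 6, 8, 50, 95}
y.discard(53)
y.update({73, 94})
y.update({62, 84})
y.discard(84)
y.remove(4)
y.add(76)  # {6, 8, 50, 62, 73, 76, 94, 95}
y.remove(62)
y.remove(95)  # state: {6, 8, 50, 73, 76, 94}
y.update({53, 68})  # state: {6, 8, 50, 53, 68, 73, 76, 94}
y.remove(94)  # {6, 8, 50, 53, 68, 73, 76}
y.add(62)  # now {6, 8, 50, 53, 62, 68, 73, 76}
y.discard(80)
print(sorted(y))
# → [6, 8, 50, 53, 62, 68, 73, 76]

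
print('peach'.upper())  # PEACH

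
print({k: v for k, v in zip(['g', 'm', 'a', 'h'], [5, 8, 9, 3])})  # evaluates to {'g': 5, 'm': 8, 'a': 9, 'h': 3}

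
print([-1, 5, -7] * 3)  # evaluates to [-1, 5, -7, -1, 5, -7, -1, 5, -7]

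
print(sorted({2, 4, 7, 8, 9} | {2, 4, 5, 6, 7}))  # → [2, 4, 5, 6, 7, 8, 9]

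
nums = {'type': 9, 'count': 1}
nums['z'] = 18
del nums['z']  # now {'type': 9, 'count': 1}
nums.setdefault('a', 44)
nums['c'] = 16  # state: {'type': 9, 'count': 1, 'a': 44, 'c': 16}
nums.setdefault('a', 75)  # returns 44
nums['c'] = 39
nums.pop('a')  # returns 44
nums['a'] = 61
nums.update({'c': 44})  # {'type': 9, 'count': 1, 'c': 44, 'a': 61}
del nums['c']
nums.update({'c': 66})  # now {'type': 9, 'count': 1, 'a': 61, 'c': 66}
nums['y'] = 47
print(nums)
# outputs {'type': 9, 'count': 1, 'a': 61, 'c': 66, 'y': 47}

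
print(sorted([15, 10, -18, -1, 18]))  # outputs [-18, -1, 10, 15, 18]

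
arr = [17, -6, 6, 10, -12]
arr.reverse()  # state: [-12, 10, 6, -6, 17]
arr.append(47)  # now [-12, 10, 6, -6, 17, 47]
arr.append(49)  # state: [-12, 10, 6, -6, 17, 47, 49]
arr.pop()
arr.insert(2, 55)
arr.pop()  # 47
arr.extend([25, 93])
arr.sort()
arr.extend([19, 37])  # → [-12, -6, 6, 10, 17, 25, 55, 93, 19, 37]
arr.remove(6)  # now [-12, -6, 10, 17, 25, 55, 93, 19, 37]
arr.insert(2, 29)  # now [-12, -6, 29, 10, 17, 25, 55, 93, 19, 37]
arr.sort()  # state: [-12, -6, 10, 17, 19, 25, 29, 37, 55, 93]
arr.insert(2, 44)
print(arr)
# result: [-12, -6, 44, 10, 17, 19, 25, 29, 37, 55, 93]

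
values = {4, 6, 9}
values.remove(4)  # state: {6, 9}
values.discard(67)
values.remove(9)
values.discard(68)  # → {6}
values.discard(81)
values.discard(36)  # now {6}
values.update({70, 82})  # {6, 70, 82}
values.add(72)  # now {6, 70, 72, 82}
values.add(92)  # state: {6, 70, 72, 82, 92}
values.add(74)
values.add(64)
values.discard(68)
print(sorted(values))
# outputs [6, 64, 70, 72, 74, 82, 92]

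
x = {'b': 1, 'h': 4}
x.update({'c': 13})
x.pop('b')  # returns 1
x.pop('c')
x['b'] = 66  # {'h': 4, 'b': 66}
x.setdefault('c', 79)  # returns 79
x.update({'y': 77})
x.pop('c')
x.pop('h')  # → 4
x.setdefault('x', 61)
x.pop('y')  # 77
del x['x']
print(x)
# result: {'b': 66}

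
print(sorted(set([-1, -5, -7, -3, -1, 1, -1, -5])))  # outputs [-7, -5, -3, -1, 1]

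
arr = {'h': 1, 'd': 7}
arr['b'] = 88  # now {'h': 1, 'd': 7, 'b': 88}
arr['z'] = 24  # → {'h': 1, 'd': 7, 'b': 88, 'z': 24}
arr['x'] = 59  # {'h': 1, 'd': 7, 'b': 88, 'z': 24, 'x': 59}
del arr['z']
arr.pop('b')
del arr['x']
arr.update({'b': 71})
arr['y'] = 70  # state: {'h': 1, 'd': 7, 'b': 71, 'y': 70}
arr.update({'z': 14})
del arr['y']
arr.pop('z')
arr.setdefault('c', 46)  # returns 46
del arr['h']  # {'d': 7, 'b': 71, 'c': 46}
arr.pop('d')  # 7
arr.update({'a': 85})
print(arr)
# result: {'b': 71, 'c': 46, 'a': 85}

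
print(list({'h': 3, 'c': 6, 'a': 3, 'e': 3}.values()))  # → [3, 6, 3, 3]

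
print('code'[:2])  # co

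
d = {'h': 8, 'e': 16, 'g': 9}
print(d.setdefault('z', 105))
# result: 105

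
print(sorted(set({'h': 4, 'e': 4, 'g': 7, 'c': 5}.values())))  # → [4, 5, 7]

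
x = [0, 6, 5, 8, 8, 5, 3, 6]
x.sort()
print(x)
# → [0, 3, 5, 5, 6, 6, 8, 8]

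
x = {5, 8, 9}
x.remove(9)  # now {5, 8}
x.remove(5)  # {8}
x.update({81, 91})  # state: {8, 81, 91}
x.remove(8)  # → {81, 91}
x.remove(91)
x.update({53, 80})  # {53, 80, 81}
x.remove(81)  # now {53, 80}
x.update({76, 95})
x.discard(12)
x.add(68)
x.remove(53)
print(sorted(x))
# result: [68, 76, 80, 95]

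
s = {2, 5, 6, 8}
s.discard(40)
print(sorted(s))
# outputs [2, 5, 6, 8]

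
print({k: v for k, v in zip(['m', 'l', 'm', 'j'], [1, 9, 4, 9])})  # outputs {'m': 4, 'l': 9, 'j': 9}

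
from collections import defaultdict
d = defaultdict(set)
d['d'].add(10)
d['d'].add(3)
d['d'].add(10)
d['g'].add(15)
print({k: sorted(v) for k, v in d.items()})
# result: {'d': [3, 10], 'g': [15]}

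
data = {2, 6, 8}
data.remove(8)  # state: {2, 6}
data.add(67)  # {2, 6, 67}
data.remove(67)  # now {2, 6}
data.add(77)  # {2, 6, 77}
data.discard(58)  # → {2, 6, 77}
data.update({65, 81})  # {2, 6, 65, 77, 81}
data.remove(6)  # {2, 65, 77, 81}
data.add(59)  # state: {2, 59, 65, 77, 81}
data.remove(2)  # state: {59, 65, 77, 81}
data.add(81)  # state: {59, 65, 77, 81}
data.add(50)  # {50, 59, 65, 77, 81}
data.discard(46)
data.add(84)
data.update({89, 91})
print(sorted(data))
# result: [50, 59, 65, 77, 81, 84, 89, 91]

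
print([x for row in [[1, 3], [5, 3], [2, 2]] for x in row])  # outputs [1, 3, 5, 3, 2, 2]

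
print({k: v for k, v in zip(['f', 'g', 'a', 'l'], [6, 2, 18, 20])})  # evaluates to {'f': 6, 'g': 2, 'a': 18, 'l': 20}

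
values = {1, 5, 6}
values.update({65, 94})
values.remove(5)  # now {1, 6, 65, 94}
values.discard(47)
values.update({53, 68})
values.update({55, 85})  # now {1, 6, 53, 55, 65, 68, 85, 94}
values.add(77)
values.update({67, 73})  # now {1, 6, 53, 55, 65, 67, 68, 73, 77, 85, 94}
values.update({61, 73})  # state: {1, 6, 53, 55, 61, 65, 67, 68, 73, 77, 85, 94}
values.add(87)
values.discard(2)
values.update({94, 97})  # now {1, 6, 53, 55, 61, 65, 67, 68, 73, 77, 85, 87, 94, 97}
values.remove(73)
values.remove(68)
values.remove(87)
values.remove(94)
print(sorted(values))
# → [1, 6, 53, 55, 61, 65, 67, 77, 85, 97]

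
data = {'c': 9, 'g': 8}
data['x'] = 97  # {'c': 9, 'g': 8, 'x': 97}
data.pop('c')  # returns 9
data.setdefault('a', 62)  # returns 62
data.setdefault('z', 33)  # 33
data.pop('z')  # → 33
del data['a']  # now {'g': 8, 'x': 97}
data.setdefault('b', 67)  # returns 67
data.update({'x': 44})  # {'g': 8, 'x': 44, 'b': 67}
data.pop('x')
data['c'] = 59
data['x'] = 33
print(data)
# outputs {'g': 8, 'b': 67, 'c': 59, 'x': 33}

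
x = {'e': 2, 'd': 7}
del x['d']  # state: {'e': 2}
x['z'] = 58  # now {'e': 2, 'z': 58}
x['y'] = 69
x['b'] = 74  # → {'e': 2, 'z': 58, 'y': 69, 'b': 74}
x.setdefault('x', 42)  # 42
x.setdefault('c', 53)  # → 53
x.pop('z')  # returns 58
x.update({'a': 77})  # {'e': 2, 'y': 69, 'b': 74, 'x': 42, 'c': 53, 'a': 77}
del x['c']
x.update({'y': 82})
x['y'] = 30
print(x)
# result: {'e': 2, 'y': 30, 'b': 74, 'x': 42, 'a': 77}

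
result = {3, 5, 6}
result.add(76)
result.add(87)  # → {3, 5, 6, 76, 87}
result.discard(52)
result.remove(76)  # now {3, 5, 6, 87}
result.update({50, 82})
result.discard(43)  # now {3, 5, 6, 50, 82, 87}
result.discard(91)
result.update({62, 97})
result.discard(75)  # {3, 5, 6, 50, 62, 82, 87, 97}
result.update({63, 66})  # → {3, 5, 6, 50, 62, 63, 66, 82, 87, 97}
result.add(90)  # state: {3, 5, 6, 50, 62, 63, 66, 82, 87, 90, 97}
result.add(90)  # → {3, 5, 6, 50, 62, 63, 66, 82, 87, 90, 97}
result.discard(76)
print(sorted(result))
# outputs [3, 5, 6, 50, 62, 63, 66, 82, 87, 90, 97]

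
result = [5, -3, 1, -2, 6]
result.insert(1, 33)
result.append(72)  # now [5, 33, -3, 1, -2, 6, 72]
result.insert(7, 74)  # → [5, 33, -3, 1, -2, 6, 72, 74]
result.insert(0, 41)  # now [41, 5, 33, -3, 1, -2, 6, 72, 74]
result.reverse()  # [74, 72, 6, -2, 1, -3, 33, 5, 41]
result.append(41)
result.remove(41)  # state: [74, 72, 6, -2, 1, -3, 33, 5, 41]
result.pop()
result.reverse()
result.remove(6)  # [5, 33, -3, 1, -2, 72, 74]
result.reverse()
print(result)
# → [74, 72, -2, 1, -3, 33, 5]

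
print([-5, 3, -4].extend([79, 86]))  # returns None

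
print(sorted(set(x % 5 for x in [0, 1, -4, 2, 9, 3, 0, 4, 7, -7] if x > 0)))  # [1, 2, 3, 4]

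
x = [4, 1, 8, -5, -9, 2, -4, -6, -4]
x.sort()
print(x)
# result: [-9, -6, -5, -4, -4, 1, 2, 4, 8]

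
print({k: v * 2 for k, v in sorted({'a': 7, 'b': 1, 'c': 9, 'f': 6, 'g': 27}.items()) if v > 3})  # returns {'a': 14, 'c': 18, 'f': 12, 'g': 54}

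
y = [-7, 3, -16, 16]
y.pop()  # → 16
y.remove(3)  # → [-7, -16]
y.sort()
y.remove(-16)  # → [-7]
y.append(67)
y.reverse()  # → [67, -7]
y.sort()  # [-7, 67]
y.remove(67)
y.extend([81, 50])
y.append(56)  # [-7, 81, 50, 56]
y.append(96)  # [-7, 81, 50, 56, 96]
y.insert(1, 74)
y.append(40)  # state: [-7, 74, 81, 50, 56, 96, 40]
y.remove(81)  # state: [-7, 74, 50, 56, 96, 40]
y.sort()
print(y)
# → [-7, 40, 50, 56, 74, 96]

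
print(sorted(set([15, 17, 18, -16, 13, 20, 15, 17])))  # [-16, 13, 15, 17, 18, 20]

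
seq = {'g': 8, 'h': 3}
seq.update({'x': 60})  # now {'g': 8, 'h': 3, 'x': 60}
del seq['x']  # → {'g': 8, 'h': 3}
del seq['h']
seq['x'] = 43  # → {'g': 8, 'x': 43}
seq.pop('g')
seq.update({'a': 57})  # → {'x': 43, 'a': 57}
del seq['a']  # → {'x': 43}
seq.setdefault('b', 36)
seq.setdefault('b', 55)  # 36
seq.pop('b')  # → 36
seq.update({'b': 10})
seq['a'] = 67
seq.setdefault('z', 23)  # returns 23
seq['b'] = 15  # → {'x': 43, 'b': 15, 'a': 67, 'z': 23}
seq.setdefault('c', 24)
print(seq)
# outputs {'x': 43, 'b': 15, 'a': 67, 'z': 23, 'c': 24}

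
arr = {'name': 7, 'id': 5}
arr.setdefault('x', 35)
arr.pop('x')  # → 35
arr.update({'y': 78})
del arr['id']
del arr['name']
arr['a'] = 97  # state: {'y': 78, 'a': 97}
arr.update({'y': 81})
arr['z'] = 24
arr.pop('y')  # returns 81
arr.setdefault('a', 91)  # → 97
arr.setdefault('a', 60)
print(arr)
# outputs {'a': 97, 'z': 24}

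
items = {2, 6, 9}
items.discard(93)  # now {2, 6, 9}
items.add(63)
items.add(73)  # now {2, 6, 9, 63, 73}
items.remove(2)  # {6, 9, 63, 73}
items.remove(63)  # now {6, 9, 73}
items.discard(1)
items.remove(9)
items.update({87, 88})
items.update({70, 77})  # {6, 70, 73, 77, 87, 88}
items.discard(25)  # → {6, 70, 73, 77, 87, 88}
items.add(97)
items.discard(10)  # {6, 70, 73, 77, 87, 88, 97}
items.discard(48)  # {6, 70, 73, 77, 87, 88, 97}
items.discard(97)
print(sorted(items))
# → [6, 70, 73, 77, 87, 88]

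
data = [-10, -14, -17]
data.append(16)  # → [-10, -14, -17, 16]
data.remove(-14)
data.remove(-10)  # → [-17, 16]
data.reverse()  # [16, -17]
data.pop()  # -17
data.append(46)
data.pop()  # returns 46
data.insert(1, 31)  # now [16, 31]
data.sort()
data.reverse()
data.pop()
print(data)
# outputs [31]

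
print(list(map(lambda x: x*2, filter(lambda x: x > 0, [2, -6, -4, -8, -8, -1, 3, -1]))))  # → [4, 6]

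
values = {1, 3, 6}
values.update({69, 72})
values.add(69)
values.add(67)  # {1, 3, 6, 67, 69, 72}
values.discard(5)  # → {1, 3, 6, 67, 69, 72}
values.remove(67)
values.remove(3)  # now {1, 6, 69, 72}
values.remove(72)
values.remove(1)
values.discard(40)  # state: {6, 69}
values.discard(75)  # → {6, 69}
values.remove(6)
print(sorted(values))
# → [69]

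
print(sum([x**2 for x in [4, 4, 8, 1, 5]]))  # 122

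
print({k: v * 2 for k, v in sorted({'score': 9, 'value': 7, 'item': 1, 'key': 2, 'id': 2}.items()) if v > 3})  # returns {'score': 18, 'value': 14}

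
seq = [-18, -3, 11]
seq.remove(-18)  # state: [-3, 11]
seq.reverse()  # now [11, -3]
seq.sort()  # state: [-3, 11]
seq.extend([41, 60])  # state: [-3, 11, 41, 60]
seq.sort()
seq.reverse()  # [60, 41, 11, -3]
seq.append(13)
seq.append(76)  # [60, 41, 11, -3, 13, 76]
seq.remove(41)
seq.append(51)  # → [60, 11, -3, 13, 76, 51]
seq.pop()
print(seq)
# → [60, 11, -3, 13, 76]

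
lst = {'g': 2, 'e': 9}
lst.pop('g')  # 2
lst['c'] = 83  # {'e': 9, 'c': 83}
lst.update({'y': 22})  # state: {'e': 9, 'c': 83, 'y': 22}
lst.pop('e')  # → 9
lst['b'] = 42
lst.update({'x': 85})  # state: {'c': 83, 'y': 22, 'b': 42, 'x': 85}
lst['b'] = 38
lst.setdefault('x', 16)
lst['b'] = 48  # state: {'c': 83, 'y': 22, 'b': 48, 'x': 85}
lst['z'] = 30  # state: {'c': 83, 'y': 22, 'b': 48, 'x': 85, 'z': 30}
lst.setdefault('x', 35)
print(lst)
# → {'c': 83, 'y': 22, 'b': 48, 'x': 85, 'z': 30}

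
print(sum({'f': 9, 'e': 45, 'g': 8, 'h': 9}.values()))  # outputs 71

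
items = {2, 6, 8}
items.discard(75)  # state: {2, 6, 8}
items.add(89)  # {2, 6, 8, 89}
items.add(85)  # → {2, 6, 8, 85, 89}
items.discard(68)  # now {2, 6, 8, 85, 89}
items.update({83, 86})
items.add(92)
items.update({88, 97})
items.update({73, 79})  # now {2, 6, 8, 73, 79, 83, 85, 86, 88, 89, 92, 97}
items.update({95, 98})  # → {2, 6, 8, 73, 79, 83, 85, 86, 88, 89, 92, 95, 97, 98}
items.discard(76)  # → {2, 6, 8, 73, 79, 83, 85, 86, 88, 89, 92, 95, 97, 98}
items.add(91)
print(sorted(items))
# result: [2, 6, 8, 73, 79, 83, 85, 86, 88, 89, 91, 92, 95, 97, 98]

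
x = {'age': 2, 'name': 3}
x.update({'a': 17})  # {'age': 2, 'name': 3, 'a': 17}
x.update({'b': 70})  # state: {'age': 2, 'name': 3, 'a': 17, 'b': 70}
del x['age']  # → {'name': 3, 'a': 17, 'b': 70}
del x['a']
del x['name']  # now {'b': 70}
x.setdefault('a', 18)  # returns 18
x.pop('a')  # 18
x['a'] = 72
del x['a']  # {'b': 70}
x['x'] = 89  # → {'b': 70, 'x': 89}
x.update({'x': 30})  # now {'b': 70, 'x': 30}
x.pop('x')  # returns 30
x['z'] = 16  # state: {'b': 70, 'z': 16}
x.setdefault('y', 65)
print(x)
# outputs {'b': 70, 'z': 16, 'y': 65}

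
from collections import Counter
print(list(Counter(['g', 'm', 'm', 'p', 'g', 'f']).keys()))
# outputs ['g', 'm', 'p', 'f']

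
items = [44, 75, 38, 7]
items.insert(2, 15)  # [44, 75, 15, 38, 7]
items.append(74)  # [44, 75, 15, 38, 7, 74]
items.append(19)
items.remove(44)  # [75, 15, 38, 7, 74, 19]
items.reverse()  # [19, 74, 7, 38, 15, 75]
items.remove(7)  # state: [19, 74, 38, 15, 75]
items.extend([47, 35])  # [19, 74, 38, 15, 75, 47, 35]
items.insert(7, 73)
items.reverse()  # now [73, 35, 47, 75, 15, 38, 74, 19]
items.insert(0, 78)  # [78, 73, 35, 47, 75, 15, 38, 74, 19]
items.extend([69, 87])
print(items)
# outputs [78, 73, 35, 47, 75, 15, 38, 74, 19, 69, 87]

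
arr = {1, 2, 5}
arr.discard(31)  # {1, 2, 5}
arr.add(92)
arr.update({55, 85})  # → {1, 2, 5, 55, 85, 92}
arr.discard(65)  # {1, 2, 5, 55, 85, 92}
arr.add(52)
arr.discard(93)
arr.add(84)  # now {1, 2, 5, 52, 55, 84, 85, 92}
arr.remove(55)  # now {1, 2, 5, 52, 84, 85, 92}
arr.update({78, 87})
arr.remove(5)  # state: {1, 2, 52, 78, 84, 85, 87, 92}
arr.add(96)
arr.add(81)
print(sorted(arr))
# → [1, 2, 52, 78, 81, 84, 85, 87, 92, 96]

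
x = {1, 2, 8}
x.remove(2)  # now {1, 8}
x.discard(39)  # {1, 8}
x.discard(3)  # {1, 8}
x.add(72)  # {1, 8, 72}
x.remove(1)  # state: {8, 72}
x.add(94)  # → {8, 72, 94}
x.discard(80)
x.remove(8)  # {72, 94}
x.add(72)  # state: {72, 94}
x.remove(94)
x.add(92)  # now {72, 92}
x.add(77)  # {72, 77, 92}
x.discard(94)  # {72, 77, 92}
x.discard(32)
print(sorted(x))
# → [72, 77, 92]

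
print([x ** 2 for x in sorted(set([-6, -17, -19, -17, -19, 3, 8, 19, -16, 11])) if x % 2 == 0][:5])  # [256, 36, 64]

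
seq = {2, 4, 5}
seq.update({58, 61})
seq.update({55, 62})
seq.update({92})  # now {2, 4, 5, 55, 58, 61, 62, 92}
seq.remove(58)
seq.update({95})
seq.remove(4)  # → {2, 5, 55, 61, 62, 92, 95}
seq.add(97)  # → {2, 5, 55, 61, 62, 92, 95, 97}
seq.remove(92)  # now {2, 5, 55, 61, 62, 95, 97}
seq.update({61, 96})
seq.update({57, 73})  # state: {2, 5, 55, 57, 61, 62, 73, 95, 96, 97}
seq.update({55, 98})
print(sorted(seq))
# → [2, 5, 55, 57, 61, 62, 73, 95, 96, 97, 98]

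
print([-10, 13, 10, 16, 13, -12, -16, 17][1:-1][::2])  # [13, 16, -12]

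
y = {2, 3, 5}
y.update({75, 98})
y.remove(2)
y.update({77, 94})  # {3, 5, 75, 77, 94, 98}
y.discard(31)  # {3, 5, 75, 77, 94, 98}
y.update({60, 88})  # {3, 5, 60, 75, 77, 88, 94, 98}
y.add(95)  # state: {3, 5, 60, 75, 77, 88, 94, 95, 98}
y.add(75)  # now {3, 5, 60, 75, 77, 88, 94, 95, 98}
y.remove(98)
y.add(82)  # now {3, 5, 60, 75, 77, 82, 88, 94, 95}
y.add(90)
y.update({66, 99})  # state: {3, 5, 60, 66, 75, 77, 82, 88, 90, 94, 95, 99}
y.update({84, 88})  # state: {3, 5, 60, 66, 75, 77, 82, 84, 88, 90, 94, 95, 99}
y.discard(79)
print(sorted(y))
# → [3, 5, 60, 66, 75, 77, 82, 84, 88, 90, 94, 95, 99]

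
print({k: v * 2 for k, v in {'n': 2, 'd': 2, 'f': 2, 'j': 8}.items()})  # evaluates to {'n': 4, 'd': 4, 'f': 4, 'j': 16}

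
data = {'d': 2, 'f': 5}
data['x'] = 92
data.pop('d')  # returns 2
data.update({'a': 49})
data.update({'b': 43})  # {'f': 5, 'x': 92, 'a': 49, 'b': 43}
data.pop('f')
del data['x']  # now {'a': 49, 'b': 43}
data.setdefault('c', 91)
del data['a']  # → {'b': 43, 'c': 91}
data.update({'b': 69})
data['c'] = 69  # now {'b': 69, 'c': 69}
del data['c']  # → {'b': 69}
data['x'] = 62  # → {'b': 69, 'x': 62}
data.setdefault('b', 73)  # 69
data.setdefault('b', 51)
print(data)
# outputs {'b': 69, 'x': 62}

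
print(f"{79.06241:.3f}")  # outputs 79.062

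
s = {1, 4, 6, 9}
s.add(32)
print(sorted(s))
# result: [1, 4, 6, 9, 32]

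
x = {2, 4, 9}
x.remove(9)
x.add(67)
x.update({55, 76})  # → {2, 4, 55, 67, 76}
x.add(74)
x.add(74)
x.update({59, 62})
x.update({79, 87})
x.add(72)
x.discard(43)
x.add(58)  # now {2, 4, 55, 58, 59, 62, 67, 72, 74, 76, 79, 87}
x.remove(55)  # {2, 4, 58, 59, 62, 67, 72, 74, 76, 79, 87}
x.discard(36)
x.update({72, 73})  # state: {2, 4, 58, 59, 62, 67, 72, 73, 74, 76, 79, 87}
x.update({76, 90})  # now {2, 4, 58, 59, 62, 67, 72, 73, 74, 76, 79, 87, 90}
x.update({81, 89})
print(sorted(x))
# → [2, 4, 58, 59, 62, 67, 72, 73, 74, 76, 79, 81, 87, 89, 90]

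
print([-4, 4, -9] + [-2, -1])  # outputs [-4, 4, -9, -2, -1]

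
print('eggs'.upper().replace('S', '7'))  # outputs EGG7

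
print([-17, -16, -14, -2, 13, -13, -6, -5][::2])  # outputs [-17, -14, 13, -6]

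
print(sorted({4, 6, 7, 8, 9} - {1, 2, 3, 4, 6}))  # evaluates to [7, 8, 9]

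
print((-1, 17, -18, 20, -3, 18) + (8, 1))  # (-1, 17, -18, 20, -3, 18, 8, 1)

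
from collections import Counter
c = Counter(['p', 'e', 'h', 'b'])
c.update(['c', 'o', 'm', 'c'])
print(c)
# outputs Counter({'c': 2, 'p': 1, 'e': 1, 'h': 1, 'b': 1, 'o': 1, 'm': 1})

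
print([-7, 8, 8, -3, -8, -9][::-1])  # [-9, -8, -3, 8, 8, -7]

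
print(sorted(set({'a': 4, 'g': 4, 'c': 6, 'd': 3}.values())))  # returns [3, 4, 6]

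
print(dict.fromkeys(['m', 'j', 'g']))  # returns {'m': None, 'j': None, 'g': None}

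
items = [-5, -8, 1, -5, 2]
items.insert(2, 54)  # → [-5, -8, 54, 1, -5, 2]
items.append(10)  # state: [-5, -8, 54, 1, -5, 2, 10]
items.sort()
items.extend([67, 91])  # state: [-8, -5, -5, 1, 2, 10, 54, 67, 91]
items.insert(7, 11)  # [-8, -5, -5, 1, 2, 10, 54, 11, 67, 91]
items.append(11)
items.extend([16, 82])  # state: [-8, -5, -5, 1, 2, 10, 54, 11, 67, 91, 11, 16, 82]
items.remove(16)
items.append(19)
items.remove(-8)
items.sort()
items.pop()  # 91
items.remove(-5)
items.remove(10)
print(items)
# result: [-5, 1, 2, 11, 11, 19, 54, 67, 82]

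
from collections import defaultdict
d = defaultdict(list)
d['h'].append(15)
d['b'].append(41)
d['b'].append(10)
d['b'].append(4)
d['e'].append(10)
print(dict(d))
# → {'h': [15], 'b': [41, 10, 4], 'e': [10]}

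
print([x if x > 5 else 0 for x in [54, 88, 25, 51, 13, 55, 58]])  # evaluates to [54, 88, 25, 51, 13, 55, 58]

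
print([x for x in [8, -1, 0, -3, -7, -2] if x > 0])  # [8]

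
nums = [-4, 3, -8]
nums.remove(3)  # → [-4, -8]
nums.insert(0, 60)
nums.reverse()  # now [-8, -4, 60]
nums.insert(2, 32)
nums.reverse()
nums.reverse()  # [-8, -4, 32, 60]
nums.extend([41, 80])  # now [-8, -4, 32, 60, 41, 80]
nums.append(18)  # [-8, -4, 32, 60, 41, 80, 18]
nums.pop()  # 18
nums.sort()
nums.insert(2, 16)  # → [-8, -4, 16, 32, 41, 60, 80]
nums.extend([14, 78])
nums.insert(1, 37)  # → [-8, 37, -4, 16, 32, 41, 60, 80, 14, 78]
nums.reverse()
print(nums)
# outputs [78, 14, 80, 60, 41, 32, 16, -4, 37, -8]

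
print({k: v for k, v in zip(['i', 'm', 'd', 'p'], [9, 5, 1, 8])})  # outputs {'i': 9, 'm': 5, 'd': 1, 'p': 8}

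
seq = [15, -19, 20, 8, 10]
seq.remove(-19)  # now [15, 20, 8, 10]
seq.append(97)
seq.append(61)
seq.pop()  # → 61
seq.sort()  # [8, 10, 15, 20, 97]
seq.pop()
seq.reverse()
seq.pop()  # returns 8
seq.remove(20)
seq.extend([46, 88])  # [15, 10, 46, 88]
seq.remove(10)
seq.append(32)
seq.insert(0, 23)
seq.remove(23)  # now [15, 46, 88, 32]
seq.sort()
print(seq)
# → [15, 32, 46, 88]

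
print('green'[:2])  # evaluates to gr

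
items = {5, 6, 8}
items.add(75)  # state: {5, 6, 8, 75}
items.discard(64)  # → {5, 6, 8, 75}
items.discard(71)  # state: {5, 6, 8, 75}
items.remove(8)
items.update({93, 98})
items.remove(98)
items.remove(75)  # {5, 6, 93}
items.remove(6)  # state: {5, 93}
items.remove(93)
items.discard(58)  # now {5}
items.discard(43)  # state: {5}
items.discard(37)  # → {5}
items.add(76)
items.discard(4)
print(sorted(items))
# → [5, 76]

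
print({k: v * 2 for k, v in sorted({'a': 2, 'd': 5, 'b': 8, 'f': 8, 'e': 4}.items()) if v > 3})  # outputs {'b': 16, 'd': 10, 'e': 8, 'f': 16}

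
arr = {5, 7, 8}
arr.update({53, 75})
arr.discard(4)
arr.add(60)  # {5, 7, 8, 53, 60, 75}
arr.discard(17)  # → {5, 7, 8, 53, 60, 75}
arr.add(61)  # {5, 7, 8, 53, 60, 61, 75}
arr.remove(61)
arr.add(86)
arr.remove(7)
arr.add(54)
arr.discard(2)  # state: {5, 8, 53, 54, 60, 75, 86}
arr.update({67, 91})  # {5, 8, 53, 54, 60, 67, 75, 86, 91}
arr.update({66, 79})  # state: {5, 8, 53, 54, 60, 66, 67, 75, 79, 86, 91}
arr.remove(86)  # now {5, 8, 53, 54, 60, 66, 67, 75, 79, 91}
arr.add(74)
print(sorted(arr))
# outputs [5, 8, 53, 54, 60, 66, 67, 74, 75, 79, 91]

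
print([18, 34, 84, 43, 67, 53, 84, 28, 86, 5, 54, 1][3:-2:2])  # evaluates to [43, 53, 28, 5]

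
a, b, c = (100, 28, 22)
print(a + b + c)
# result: 150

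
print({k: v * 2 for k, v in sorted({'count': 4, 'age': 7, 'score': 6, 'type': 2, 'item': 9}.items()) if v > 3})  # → {'age': 14, 'count': 8, 'item': 18, 'score': 12}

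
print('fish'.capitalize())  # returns Fish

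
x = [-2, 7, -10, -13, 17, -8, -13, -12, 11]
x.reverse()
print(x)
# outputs [11, -12, -13, -8, 17, -13, -10, 7, -2]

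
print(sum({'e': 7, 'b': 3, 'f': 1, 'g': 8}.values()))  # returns 19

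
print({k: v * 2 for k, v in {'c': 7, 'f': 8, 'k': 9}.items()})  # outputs {'c': 14, 'f': 16, 'k': 18}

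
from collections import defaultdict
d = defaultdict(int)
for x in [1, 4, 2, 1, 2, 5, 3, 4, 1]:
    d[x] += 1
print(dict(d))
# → {1: 3, 4: 2, 2: 2, 5: 1, 3: 1}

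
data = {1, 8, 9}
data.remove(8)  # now {1, 9}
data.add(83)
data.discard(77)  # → {1, 9, 83}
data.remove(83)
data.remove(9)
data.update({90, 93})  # {1, 90, 93}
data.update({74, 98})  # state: {1, 74, 90, 93, 98}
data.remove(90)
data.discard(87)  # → {1, 74, 93, 98}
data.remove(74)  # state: {1, 93, 98}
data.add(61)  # {1, 61, 93, 98}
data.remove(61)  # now {1, 93, 98}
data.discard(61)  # {1, 93, 98}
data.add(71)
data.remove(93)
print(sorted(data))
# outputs [1, 71, 98]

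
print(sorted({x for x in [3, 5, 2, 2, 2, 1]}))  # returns [1, 2, 3, 5]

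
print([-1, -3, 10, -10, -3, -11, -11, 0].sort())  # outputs None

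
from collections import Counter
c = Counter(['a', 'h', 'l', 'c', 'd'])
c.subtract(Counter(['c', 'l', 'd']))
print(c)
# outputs Counter({'a': 1, 'h': 1, 'l': 0, 'c': 0, 'd': 0})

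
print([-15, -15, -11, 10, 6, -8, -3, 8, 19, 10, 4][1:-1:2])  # [-15, 10, -8, 8, 10]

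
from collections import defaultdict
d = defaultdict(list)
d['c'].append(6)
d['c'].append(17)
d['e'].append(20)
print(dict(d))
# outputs {'c': [6, 17], 'e': [20]}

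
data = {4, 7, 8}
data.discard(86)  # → {4, 7, 8}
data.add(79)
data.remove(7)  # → {4, 8, 79}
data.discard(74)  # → {4, 8, 79}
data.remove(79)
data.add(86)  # {4, 8, 86}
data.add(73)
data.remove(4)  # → {8, 73, 86}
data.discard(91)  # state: {8, 73, 86}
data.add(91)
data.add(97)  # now {8, 73, 86, 91, 97}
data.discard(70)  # {8, 73, 86, 91, 97}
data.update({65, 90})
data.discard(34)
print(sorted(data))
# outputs [8, 65, 73, 86, 90, 91, 97]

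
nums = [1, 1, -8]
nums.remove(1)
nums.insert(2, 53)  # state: [1, -8, 53]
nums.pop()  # 53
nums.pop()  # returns -8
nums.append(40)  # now [1, 40]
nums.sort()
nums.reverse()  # [40, 1]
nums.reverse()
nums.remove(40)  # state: [1]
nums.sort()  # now [1]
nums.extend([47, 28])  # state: [1, 47, 28]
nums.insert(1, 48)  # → [1, 48, 47, 28]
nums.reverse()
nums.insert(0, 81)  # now [81, 28, 47, 48, 1]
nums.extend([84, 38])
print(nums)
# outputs [81, 28, 47, 48, 1, 84, 38]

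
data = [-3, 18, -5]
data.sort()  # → [-5, -3, 18]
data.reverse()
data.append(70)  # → [18, -3, -5, 70]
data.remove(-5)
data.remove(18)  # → [-3, 70]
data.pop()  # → 70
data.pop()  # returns -3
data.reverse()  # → []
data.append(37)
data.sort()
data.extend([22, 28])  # [37, 22, 28]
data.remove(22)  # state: [37, 28]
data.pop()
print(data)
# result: [37]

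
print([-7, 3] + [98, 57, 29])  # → [-7, 3, 98, 57, 29]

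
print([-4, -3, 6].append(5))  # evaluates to None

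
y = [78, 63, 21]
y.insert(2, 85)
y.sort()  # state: [21, 63, 78, 85]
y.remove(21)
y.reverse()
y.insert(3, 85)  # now [85, 78, 63, 85]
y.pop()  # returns 85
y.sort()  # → [63, 78, 85]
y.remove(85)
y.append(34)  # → [63, 78, 34]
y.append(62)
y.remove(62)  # [63, 78, 34]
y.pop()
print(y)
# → [63, 78]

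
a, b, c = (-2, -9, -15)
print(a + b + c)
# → -26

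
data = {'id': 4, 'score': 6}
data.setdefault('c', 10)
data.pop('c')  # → 10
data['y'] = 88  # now {'id': 4, 'score': 6, 'y': 88}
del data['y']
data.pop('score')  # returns 6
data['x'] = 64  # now {'id': 4, 'x': 64}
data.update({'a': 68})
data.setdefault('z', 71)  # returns 71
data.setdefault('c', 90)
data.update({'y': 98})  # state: {'id': 4, 'x': 64, 'a': 68, 'z': 71, 'c': 90, 'y': 98}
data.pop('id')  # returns 4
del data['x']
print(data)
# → {'a': 68, 'z': 71, 'c': 90, 'y': 98}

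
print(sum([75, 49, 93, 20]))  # 237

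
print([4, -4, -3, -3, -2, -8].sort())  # None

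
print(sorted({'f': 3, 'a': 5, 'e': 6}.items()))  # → [('a', 5), ('e', 6), ('f', 3)]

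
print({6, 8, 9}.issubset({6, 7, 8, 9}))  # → True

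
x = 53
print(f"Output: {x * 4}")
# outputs Output: 212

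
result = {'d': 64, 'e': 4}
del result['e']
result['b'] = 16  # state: {'d': 64, 'b': 16}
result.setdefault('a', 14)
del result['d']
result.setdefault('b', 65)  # 16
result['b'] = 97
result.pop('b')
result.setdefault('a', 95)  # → 14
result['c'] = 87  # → {'a': 14, 'c': 87}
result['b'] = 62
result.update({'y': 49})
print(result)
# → {'a': 14, 'c': 87, 'b': 62, 'y': 49}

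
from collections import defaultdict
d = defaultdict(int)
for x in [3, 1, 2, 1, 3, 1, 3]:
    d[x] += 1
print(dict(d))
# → {3: 3, 1: 3, 2: 1}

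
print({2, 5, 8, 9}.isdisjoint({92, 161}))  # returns True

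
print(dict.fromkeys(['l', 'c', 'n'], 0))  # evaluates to {'l': 0, 'c': 0, 'n': 0}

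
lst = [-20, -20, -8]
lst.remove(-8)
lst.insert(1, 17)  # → [-20, 17, -20]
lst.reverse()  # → [-20, 17, -20]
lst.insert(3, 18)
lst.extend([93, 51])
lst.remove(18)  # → [-20, 17, -20, 93, 51]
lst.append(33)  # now [-20, 17, -20, 93, 51, 33]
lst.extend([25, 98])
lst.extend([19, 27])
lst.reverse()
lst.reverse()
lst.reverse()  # [27, 19, 98, 25, 33, 51, 93, -20, 17, -20]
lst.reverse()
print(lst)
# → [-20, 17, -20, 93, 51, 33, 25, 98, 19, 27]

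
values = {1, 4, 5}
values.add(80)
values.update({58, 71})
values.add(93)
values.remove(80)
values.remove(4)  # {1, 5, 58, 71, 93}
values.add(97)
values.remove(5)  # {1, 58, 71, 93, 97}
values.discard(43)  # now {1, 58, 71, 93, 97}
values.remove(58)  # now {1, 71, 93, 97}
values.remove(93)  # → {1, 71, 97}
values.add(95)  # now {1, 71, 95, 97}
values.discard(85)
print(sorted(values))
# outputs [1, 71, 95, 97]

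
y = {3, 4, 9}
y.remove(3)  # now {4, 9}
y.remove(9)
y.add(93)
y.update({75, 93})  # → {4, 75, 93}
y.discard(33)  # {4, 75, 93}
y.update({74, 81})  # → {4, 74, 75, 81, 93}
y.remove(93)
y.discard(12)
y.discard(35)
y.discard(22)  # {4, 74, 75, 81}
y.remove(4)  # {74, 75, 81}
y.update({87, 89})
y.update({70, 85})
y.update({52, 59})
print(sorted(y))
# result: [52, 59, 70, 74, 75, 81, 85, 87, 89]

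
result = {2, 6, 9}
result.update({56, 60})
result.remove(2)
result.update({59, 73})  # {6, 9, 56, 59, 60, 73}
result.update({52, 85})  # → {6, 9, 52, 56, 59, 60, 73, 85}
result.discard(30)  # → {6, 9, 52, 56, 59, 60, 73, 85}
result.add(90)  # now {6, 9, 52, 56, 59, 60, 73, 85, 90}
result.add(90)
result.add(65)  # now {6, 9, 52, 56, 59, 60, 65, 73, 85, 90}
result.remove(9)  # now {6, 52, 56, 59, 60, 65, 73, 85, 90}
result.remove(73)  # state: {6, 52, 56, 59, 60, 65, 85, 90}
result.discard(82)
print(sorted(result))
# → [6, 52, 56, 59, 60, 65, 85, 90]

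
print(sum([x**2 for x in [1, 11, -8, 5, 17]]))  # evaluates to 500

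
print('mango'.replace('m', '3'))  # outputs 3ango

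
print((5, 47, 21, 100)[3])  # 100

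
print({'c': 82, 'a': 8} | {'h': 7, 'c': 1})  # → {'c': 1, 'a': 8, 'h': 7}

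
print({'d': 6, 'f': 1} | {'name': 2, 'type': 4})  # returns {'d': 6, 'f': 1, 'name': 2, 'type': 4}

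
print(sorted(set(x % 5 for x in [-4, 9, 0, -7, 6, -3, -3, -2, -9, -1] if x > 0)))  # [1, 4]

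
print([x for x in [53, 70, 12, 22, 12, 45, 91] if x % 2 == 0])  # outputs [70, 12, 22, 12]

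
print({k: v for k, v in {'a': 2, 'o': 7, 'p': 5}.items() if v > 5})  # {'o': 7}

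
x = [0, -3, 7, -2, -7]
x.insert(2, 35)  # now [0, -3, 35, 7, -2, -7]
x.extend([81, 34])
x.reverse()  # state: [34, 81, -7, -2, 7, 35, -3, 0]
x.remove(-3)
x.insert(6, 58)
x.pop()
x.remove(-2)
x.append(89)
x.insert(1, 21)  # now [34, 21, 81, -7, 7, 35, 58, 89]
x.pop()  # 89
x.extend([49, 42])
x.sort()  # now [-7, 7, 21, 34, 35, 42, 49, 58, 81]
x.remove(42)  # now [-7, 7, 21, 34, 35, 49, 58, 81]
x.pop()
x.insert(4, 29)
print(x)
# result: [-7, 7, 21, 34, 29, 35, 49, 58]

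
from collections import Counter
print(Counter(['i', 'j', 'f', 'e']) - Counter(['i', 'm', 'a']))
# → Counter({'j': 1, 'f': 1, 'e': 1})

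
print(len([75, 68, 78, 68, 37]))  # 5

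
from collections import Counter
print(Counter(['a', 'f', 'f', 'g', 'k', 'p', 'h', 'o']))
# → Counter({'f': 2, 'a': 1, 'g': 1, 'k': 1, 'p': 1, 'h': 1, 'o': 1})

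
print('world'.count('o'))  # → 1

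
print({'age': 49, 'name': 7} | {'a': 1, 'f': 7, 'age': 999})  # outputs {'age': 999, 'name': 7, 'a': 1, 'f': 7}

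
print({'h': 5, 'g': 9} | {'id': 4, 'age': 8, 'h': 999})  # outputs {'h': 999, 'g': 9, 'id': 4, 'age': 8}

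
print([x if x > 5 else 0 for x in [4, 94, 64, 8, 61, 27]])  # [0, 94, 64, 8, 61, 27]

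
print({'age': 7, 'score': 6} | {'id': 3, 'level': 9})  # {'age': 7, 'score': 6, 'id': 3, 'level': 9}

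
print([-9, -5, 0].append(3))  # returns None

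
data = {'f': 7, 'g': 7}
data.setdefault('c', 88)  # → 88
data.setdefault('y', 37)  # 37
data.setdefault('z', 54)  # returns 54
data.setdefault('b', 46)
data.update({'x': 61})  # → {'f': 7, 'g': 7, 'c': 88, 'y': 37, 'z': 54, 'b': 46, 'x': 61}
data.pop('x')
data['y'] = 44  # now {'f': 7, 'g': 7, 'c': 88, 'y': 44, 'z': 54, 'b': 46}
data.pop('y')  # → 44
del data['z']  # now {'f': 7, 'g': 7, 'c': 88, 'b': 46}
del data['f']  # {'g': 7, 'c': 88, 'b': 46}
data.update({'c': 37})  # {'g': 7, 'c': 37, 'b': 46}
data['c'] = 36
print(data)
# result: {'g': 7, 'c': 36, 'b': 46}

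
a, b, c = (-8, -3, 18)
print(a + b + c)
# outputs 7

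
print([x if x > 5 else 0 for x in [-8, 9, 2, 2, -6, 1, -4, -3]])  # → [0, 9, 0, 0, 0, 0, 0, 0]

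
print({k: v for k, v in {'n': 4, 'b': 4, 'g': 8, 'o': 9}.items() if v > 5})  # {'g': 8, 'o': 9}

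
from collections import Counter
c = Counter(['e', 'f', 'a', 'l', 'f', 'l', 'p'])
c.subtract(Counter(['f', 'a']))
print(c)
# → Counter({'l': 2, 'e': 1, 'f': 1, 'p': 1, 'a': 0})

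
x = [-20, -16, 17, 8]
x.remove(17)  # [-20, -16, 8]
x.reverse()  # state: [8, -16, -20]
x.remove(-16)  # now [8, -20]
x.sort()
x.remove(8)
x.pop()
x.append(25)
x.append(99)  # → [25, 99]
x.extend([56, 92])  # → [25, 99, 56, 92]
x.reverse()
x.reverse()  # [25, 99, 56, 92]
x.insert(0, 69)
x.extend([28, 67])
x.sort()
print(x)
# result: [25, 28, 56, 67, 69, 92, 99]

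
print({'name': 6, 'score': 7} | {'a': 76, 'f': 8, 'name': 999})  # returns {'name': 999, 'score': 7, 'a': 76, 'f': 8}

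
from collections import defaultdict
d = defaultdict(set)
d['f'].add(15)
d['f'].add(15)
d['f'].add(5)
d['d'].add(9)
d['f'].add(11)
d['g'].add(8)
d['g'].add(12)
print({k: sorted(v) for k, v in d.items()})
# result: {'f': [5, 11, 15], 'd': [9], 'g': [8, 12]}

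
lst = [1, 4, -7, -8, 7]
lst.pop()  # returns 7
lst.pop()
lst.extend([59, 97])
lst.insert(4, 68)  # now [1, 4, -7, 59, 68, 97]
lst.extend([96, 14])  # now [1, 4, -7, 59, 68, 97, 96, 14]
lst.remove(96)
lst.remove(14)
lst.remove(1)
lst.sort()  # [-7, 4, 59, 68, 97]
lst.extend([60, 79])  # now [-7, 4, 59, 68, 97, 60, 79]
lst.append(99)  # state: [-7, 4, 59, 68, 97, 60, 79, 99]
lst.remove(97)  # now [-7, 4, 59, 68, 60, 79, 99]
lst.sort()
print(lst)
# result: [-7, 4, 59, 60, 68, 79, 99]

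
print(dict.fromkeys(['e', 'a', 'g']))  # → {'e': None, 'a': None, 'g': None}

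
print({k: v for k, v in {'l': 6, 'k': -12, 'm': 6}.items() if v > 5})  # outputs {'l': 6, 'm': 6}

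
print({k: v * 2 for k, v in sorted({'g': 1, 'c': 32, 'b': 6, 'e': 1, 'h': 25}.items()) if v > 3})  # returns {'b': 12, 'c': 64, 'h': 50}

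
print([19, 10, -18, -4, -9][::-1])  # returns [-9, -4, -18, 10, 19]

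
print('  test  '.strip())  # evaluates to test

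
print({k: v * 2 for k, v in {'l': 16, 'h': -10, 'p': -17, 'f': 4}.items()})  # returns {'l': 32, 'h': -20, 'p': -34, 'f': 8}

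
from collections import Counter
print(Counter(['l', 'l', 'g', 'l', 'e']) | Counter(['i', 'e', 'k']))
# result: Counter({'l': 3, 'g': 1, 'e': 1, 'i': 1, 'k': 1})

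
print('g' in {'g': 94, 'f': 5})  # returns True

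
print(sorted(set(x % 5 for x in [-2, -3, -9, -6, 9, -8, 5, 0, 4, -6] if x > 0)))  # [0, 4]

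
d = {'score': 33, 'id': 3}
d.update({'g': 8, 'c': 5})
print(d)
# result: {'score': 33, 'id': 3, 'g': 8, 'c': 5}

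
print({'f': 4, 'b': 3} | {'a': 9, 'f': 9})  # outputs {'f': 9, 'b': 3, 'a': 9}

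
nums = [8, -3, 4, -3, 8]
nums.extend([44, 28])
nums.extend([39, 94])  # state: [8, -3, 4, -3, 8, 44, 28, 39, 94]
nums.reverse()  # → [94, 39, 28, 44, 8, -3, 4, -3, 8]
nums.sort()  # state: [-3, -3, 4, 8, 8, 28, 39, 44, 94]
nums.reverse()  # [94, 44, 39, 28, 8, 8, 4, -3, -3]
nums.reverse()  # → [-3, -3, 4, 8, 8, 28, 39, 44, 94]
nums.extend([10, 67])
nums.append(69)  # [-3, -3, 4, 8, 8, 28, 39, 44, 94, 10, 67, 69]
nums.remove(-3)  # [-3, 4, 8, 8, 28, 39, 44, 94, 10, 67, 69]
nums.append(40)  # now [-3, 4, 8, 8, 28, 39, 44, 94, 10, 67, 69, 40]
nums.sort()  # [-3, 4, 8, 8, 10, 28, 39, 40, 44, 67, 69, 94]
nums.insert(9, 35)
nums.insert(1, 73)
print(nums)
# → [-3, 73, 4, 8, 8, 10, 28, 39, 40, 44, 35, 67, 69, 94]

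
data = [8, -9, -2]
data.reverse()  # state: [-2, -9, 8]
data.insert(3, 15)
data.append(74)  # [-2, -9, 8, 15, 74]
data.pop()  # 74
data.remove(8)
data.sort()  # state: [-9, -2, 15]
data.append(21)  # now [-9, -2, 15, 21]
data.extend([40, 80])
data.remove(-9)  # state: [-2, 15, 21, 40, 80]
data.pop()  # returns 80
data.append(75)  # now [-2, 15, 21, 40, 75]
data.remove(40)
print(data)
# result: [-2, 15, 21, 75]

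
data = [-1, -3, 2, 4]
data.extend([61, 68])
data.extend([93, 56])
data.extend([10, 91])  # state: [-1, -3, 2, 4, 61, 68, 93, 56, 10, 91]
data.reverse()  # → [91, 10, 56, 93, 68, 61, 4, 2, -3, -1]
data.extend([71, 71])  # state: [91, 10, 56, 93, 68, 61, 4, 2, -3, -1, 71, 71]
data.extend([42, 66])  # [91, 10, 56, 93, 68, 61, 4, 2, -3, -1, 71, 71, 42, 66]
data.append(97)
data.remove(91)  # [10, 56, 93, 68, 61, 4, 2, -3, -1, 71, 71, 42, 66, 97]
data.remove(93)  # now [10, 56, 68, 61, 4, 2, -3, -1, 71, 71, 42, 66, 97]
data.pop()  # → 97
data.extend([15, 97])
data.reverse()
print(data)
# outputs [97, 15, 66, 42, 71, 71, -1, -3, 2, 4, 61, 68, 56, 10]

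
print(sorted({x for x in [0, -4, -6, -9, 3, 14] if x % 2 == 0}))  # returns [-6, -4, 0, 14]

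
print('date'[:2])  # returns da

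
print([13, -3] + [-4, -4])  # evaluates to [13, -3, -4, -4]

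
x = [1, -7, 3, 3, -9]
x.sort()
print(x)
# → [-9, -7, 1, 3, 3]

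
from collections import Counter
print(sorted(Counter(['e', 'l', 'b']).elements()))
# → ['b', 'e', 'l']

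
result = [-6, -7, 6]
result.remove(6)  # [-6, -7]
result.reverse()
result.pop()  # -6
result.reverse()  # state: [-7]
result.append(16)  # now [-7, 16]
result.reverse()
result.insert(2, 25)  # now [16, -7, 25]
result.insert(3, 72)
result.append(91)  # [16, -7, 25, 72, 91]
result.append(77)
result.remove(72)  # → [16, -7, 25, 91, 77]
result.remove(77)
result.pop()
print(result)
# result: [16, -7, 25]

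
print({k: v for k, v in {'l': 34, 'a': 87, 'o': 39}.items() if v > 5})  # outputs {'l': 34, 'a': 87, 'o': 39}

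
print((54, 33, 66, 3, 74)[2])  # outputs 66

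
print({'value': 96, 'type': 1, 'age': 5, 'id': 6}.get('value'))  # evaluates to 96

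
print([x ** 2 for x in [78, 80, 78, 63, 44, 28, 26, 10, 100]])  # [6084, 6400, 6084, 3969, 1936, 784, 676, 100, 10000]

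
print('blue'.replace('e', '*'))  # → blu*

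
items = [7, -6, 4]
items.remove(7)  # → [-6, 4]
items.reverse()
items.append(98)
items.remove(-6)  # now [4, 98]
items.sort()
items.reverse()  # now [98, 4]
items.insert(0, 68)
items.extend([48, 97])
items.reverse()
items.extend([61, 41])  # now [97, 48, 4, 98, 68, 61, 41]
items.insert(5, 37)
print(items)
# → [97, 48, 4, 98, 68, 37, 61, 41]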